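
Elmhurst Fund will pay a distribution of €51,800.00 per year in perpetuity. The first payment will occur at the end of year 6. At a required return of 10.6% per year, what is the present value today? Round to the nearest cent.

€295289.67

Value at end of year 5: C / r = €51,800.00 / 0.106 = €488,679.2453
Discount to today: PV = €488,679.2453 / (1 + 0.106)^5 = €488,679.2453 / 1.654915 = €295,289.67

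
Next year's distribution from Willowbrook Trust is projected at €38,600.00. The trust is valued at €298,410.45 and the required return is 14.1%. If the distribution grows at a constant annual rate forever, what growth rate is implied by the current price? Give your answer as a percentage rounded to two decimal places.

1.16%

P = D₁/(r−g) ⇒ g = r − D₁/P = 0.141 − €38,600.00/€298,410.45 = 0.011648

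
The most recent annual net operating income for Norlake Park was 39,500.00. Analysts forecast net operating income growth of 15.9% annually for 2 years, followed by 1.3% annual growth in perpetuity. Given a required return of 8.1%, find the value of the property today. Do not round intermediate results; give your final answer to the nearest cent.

764170.89

D_1 = 45780.50000
D_2 = 53059.59950
Terminal value at year 2: TV = D_2×(1+g_2)/(r−g_2) = 53749.37429/0.068 = 790431.97490
P_0 = D_1/(1+r)^1 + D_2/(1+r)^2 + TV/(1+r)^2
    = 42350.13876 + 45405.93046 + 676414.81695 = 764170.88616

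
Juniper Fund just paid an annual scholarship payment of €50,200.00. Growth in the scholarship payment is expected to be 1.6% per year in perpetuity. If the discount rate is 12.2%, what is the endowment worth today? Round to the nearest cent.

€481162.26

D₁ = D₀ × (1 + g) = €50,200.00 × 1.016 = €51,003.2000
Growing perpetuity: P = D₁ / (r − g) = €51,003.2000 / (0.122 − 0.016) = €481,162.26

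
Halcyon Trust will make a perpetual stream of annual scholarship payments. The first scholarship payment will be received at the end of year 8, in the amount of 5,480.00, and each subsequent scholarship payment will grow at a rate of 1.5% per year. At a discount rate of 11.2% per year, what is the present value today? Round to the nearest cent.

Value at end of year 7: C₁ / (r − g) = 5,480.00 / (0.112 − 0.015) = 56,494.8454
Discount to today: PV = 56,494.8454 / (1 + 0.112)^7 = 56,494.8454 / 2.102488 = 26,870.47

26870.47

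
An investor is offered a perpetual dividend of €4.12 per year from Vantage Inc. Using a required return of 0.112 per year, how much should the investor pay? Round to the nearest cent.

Level perpetuity: PV = C / r = €4.12 / 0.112 = €36.79

€36.79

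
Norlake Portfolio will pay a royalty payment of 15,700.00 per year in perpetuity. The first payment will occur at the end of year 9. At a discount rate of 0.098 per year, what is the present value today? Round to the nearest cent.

Value at end of year 8: C / r = 15,700.00 / 0.098 = 160,204.0816
Discount to today: PV = 160,204.0816 / (1 + 0.098)^8 = 160,204.0816 / 2.112607 = 75,832.41

75832.41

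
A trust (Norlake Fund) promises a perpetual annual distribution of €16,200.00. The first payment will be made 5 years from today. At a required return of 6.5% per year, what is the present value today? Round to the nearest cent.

Value at end of year 4: C / r = €16,200.00 / 0.065 = €249,230.7692
Discount to today: PV = €249,230.7692 / (1 + 0.065)^4 = €249,230.7692 / 1.286466 = €193,732.83

€193732.83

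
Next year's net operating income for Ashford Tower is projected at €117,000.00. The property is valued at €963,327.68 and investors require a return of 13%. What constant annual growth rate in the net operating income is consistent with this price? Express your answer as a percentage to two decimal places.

0.85%

P = D₁/(r−g) ⇒ g = r − D₁/P = 0.13 − €117,000.00/€963,327.68 = 0.008546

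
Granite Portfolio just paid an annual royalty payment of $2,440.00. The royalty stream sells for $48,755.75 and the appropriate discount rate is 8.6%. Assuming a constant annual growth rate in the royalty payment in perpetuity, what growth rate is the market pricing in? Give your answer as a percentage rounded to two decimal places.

3.42%

P = D₀(1+g)/(r−g) ⇒ P(r−g) = D₀(1+g) ⇒ g(P+D₀) = P·r − D₀
g = (P·r − D₀)/(P + D₀) = ($48,755.75×0.086 − $2,440.00) / ($48,755.75 + $2,440.00) = 0.034241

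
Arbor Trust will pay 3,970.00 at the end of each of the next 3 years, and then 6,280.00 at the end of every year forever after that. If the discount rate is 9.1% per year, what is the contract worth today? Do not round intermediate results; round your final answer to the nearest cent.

63174.10

PV of 3-year annuity: 3,970.00 × [1 − (1+0.091)^−3] / 0.091 = 10031.35682
Perpetuity value at year 3: 6,280.00 / 0.091 = 69010.98901
PV of perpetuity: 69010.98901 / (1+0.091)^3 = 53142.74699
Total PV = 10031.35682 + 53142.74699 = 63174.10381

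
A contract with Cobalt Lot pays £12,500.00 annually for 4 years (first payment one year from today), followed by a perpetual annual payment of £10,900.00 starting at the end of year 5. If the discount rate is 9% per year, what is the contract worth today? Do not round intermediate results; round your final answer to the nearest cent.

PV of 4-year annuity: £12,500.00 × [1 − (1+0.09)^−4] / 0.09 = 40496.49846
Perpetuity value at year 4: £10,900.00 / 0.09 = 121111.11111
PV of perpetuity: 121111.11111 / (1+0.09)^4 = 85798.16445
Total PV = 40496.49846 + 85798.16445 = 126294.66291

£126294.66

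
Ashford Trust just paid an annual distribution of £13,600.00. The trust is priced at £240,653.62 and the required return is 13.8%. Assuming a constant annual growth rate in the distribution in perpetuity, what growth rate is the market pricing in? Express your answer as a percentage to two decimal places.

P = D₀(1+g)/(r−g) ⇒ P(r−g) = D₀(1+g) ⇒ g(P+D₀) = P·r − D₀
g = (P·r − D₀)/(P + D₀) = (£240,653.62×0.138 − £13,600.00) / (£240,653.62 + £13,600.00) = 0.077128

7.71%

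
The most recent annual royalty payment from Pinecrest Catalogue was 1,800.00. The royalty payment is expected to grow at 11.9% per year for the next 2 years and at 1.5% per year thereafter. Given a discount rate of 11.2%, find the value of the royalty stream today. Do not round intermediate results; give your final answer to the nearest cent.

D_1 = 2014.20000
D_2 = 2253.88980
Terminal value at year 2: TV = D_2×(1+g_2)/(r−g_2) = 2287.69815/0.097 = 23584.51698
P_0 = D_1/(1+r)^1 + D_2/(1+r)^2 + TV/(1+r)^2
    = 1811.33094 + 1822.73320 + 19072.92986 = 22706.99399

22706.99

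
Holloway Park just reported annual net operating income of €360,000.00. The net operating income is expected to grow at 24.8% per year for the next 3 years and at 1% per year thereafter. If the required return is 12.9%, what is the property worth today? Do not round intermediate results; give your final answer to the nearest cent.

€5451131.74

D_1 = 449280.00000
D_2 = 560701.44000
D_3 = 699755.39712
Terminal value at year 3: TV = D_3×(1+g_2)/(r−g_2) = 706752.95109/0.119 = 5939100.42934
P_0 = D_1/(1+r)^1 + D_2/(1+r)^2 + D_3/(1+r)^3 + TV/(1+r)^3
    = 397945.08415 + 439889.69443 + 486255.39296 + 4127041.57049 = 5451131.74203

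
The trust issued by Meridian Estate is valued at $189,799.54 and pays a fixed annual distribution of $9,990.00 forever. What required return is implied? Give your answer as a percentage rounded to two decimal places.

P = C/r ⇒ r = C/P = $9,990.00/$189,799.54 = 0.052634

5.26%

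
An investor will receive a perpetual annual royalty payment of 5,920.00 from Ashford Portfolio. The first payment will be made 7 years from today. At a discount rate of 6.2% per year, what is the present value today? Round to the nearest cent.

Value at end of year 6: C / r = 5,920.00 / 0.062 = 95,483.8710
Discount to today: PV = 95,483.8710 / (1 + 0.062)^6 = 95,483.8710 / 1.434654 = 66,555.34

66555.34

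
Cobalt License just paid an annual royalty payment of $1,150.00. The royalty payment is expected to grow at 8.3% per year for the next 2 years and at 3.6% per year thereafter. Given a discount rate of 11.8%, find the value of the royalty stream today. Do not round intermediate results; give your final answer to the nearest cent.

D_1 = 1245.45000
D_2 = 1348.82235
Terminal value at year 2: TV = D_2×(1+g_2)/(r−g_2) = 1397.37995/0.082 = 17041.21896
P_0 = D_1/(1+r)^1 + D_2/(1+r)^2 + TV/(1+r)^2
    = 1113.99821 + 1079.12349 + 13633.80410 = 15826.92580

$15826.93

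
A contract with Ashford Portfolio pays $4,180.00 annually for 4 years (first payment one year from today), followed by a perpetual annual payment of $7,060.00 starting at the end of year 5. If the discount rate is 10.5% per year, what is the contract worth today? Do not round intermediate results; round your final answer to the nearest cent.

PV of 4-year annuity: $4,180.00 × [1 − (1+0.105)^−4] / 0.105 = 13107.88785
Perpetuity value at year 4: $7,060.00 / 0.105 = 67238.09524
PV of perpetuity: 67238.09524 / (1+0.105)^4 = 45098.93538
Total PV = 13107.88785 + 45098.93538 = 58206.82323

$58206.82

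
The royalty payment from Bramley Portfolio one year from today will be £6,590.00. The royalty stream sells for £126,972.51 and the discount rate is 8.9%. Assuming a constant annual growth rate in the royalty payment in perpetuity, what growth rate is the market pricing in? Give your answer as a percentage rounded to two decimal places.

P = D₁/(r−g) ⇒ g = r − D₁/P = 0.089 − £6,590.00/£126,972.51 = 0.037099

3.71%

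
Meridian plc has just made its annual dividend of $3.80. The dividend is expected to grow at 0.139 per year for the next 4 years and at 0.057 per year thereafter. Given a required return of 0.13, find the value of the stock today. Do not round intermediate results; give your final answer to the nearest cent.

$72.30

D_1 = 4.32820
D_2 = 4.92982
D_3 = 5.61506
D_4 = 6.39556
Terminal value at year 4: TV = D_4×(1+g_2)/(r−g_2) = 6.76011/0.073 = 92.60419
P_0 = D_1/(1+r)^1 + D_2/(1+r)^2 + D_3/(1+r)^3 + D_4/(1+r)^4 + TV/(1+r)^4
    = 3.83027 + 3.86077 + 3.89152 + 3.92252 + 56.79588 = 72.30096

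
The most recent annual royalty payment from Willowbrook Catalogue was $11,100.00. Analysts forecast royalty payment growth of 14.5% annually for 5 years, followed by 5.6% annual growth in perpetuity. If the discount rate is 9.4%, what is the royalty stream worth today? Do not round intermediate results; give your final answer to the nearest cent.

D_1 = 12709.50000
D_2 = 14552.37750
D_3 = 16662.47224
D_4 = 19078.53071
D_5 = 21844.91767
Terminal value at year 5: TV = D_5×(1+g_2)/(r−g_2) = 23068.23305/0.038 = 607058.76459
P_0 = D_1/(1+r)^1 + D_2/(1+r)^2 + D_3/(1+r)^3 + D_4/(1+r)^4 + D_5/(1+r)^5 + TV/(1+r)^5
    = 11617.45887 + 12159.04059 + 12725.86972 + 13319.12324 + 13940.03301 + 387386.18049 = 451147.70592

$451147.71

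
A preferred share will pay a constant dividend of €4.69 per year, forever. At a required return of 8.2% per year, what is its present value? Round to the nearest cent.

€57.20

Level perpetuity: PV = C / r = €4.69 / 0.082 = €57.20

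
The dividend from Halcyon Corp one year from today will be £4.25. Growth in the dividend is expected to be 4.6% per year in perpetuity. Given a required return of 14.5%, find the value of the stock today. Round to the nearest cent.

£42.93

Growing perpetuity: P = D₁ / (r − g) = £4.2500 / (0.145 − 0.046) = £42.93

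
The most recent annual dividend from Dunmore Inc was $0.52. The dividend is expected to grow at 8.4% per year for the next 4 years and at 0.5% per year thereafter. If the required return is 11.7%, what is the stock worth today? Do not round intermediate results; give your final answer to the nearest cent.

$6.07

D_1 = 0.56368
D_2 = 0.61103
D_3 = 0.66236
D_4 = 0.71799
Terminal value at year 4: TV = D_4×(1+g_2)/(r−g_2) = 0.72158/0.112 = 6.44271
P_0 = D_1/(1+r)^1 + D_2/(1+r)^2 + D_3/(1+r)^3 + D_4/(1+r)^4 + TV/(1+r)^4
    = 0.50464 + 0.48973 + 0.47526 + 0.46122 + 4.13862 = 6.06947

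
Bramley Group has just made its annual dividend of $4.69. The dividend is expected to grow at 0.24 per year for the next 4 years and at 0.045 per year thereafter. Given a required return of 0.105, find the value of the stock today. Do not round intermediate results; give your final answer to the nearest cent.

$154.77

D_1 = 5.81560
D_2 = 7.21134
D_3 = 8.94207
D_4 = 11.08816
Terminal value at year 4: TV = D_4×(1+g_2)/(r−g_2) = 11.58713/0.06 = 193.11883
P_0 = D_1/(1+r)^1 + D_2/(1+r)^2 + D_3/(1+r)^3 + D_4/(1+r)^4 + TV/(1+r)^4
    = 5.26299 + 5.90598 + 6.62752 + 7.43722 + 129.53153 = 154.76523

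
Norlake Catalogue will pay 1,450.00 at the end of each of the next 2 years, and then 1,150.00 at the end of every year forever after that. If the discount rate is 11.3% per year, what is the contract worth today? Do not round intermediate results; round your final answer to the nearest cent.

10688.71

PV of 2-year annuity: 1,450.00 × [1 − (1+0.113)^−2] / 0.113 = 2473.30212
Perpetuity value at year 2: 1,150.00 / 0.113 = 10176.99115
PV of perpetuity: 10176.99115 / (1+0.113)^2 = 8215.40671
Total PV = 2473.30212 + 8215.40671 = 10688.70883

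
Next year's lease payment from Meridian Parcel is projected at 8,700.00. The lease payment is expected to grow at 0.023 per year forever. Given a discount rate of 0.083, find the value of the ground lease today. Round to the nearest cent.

145000.00

Growing perpetuity: P = D₁ / (r − g) = 8,700.0000 / (0.083 − 0.023) = 145,000.00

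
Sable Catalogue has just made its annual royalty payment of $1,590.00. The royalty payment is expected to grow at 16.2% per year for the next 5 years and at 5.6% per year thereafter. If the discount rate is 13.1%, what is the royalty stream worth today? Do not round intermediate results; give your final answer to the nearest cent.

$34256.26

D_1 = 1847.58000
D_2 = 2146.88796
D_3 = 2494.68381
D_4 = 2898.82259
D_5 = 3368.43185
Terminal value at year 5: TV = D_5×(1+g_2)/(r−g_2) = 3557.06403/0.075 = 47427.52039
P_0 = D_1/(1+r)^1 + D_2/(1+r)^2 + D_3/(1+r)^3 + D_4/(1+r)^4 + D_5/(1+r)^5 + TV/(1+r)^5
    = 1633.58090 + 1678.35633 + 1724.35902 + 1771.62262 + 1820.18168 + 25628.15812 = 34256.25867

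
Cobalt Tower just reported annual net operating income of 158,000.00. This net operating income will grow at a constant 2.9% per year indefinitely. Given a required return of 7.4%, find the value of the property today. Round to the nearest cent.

3612933.33

D₁ = D₀ × (1 + g) = 158,000.00 × 1.029 = 162,582.0000
Growing perpetuity: P = D₁ / (r − g) = 162,582.0000 / (0.074 − 0.029) = 3,612,933.33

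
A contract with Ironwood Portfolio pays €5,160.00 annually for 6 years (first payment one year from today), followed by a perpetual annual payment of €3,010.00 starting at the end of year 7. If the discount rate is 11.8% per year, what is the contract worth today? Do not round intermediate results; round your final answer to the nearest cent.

PV of 6-year annuity: €5,160.00 × [1 − (1+0.118)^−6] / 0.118 = 21335.57674
Perpetuity value at year 6: €3,010.00 / 0.118 = 25508.47458
PV of perpetuity: 25508.47458 / (1+0.118)^6 = 13062.72148
Total PV = 21335.57674 + 13062.72148 = 34398.29822

€34398.30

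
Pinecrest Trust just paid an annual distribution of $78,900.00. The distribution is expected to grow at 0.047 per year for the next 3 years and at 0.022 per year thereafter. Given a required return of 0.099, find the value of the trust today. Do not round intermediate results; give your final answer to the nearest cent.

D_1 = 82608.30000
D_2 = 86490.89010
D_3 = 90555.96193
Terminal value at year 3: TV = D_3×(1+g_2)/(r−g_2) = 92548.19310/0.077 = 1201924.58568
P_0 = D_1/(1+r)^1 + D_2/(1+r)^2 + D_3/(1+r)^3 + TV/(1+r)^3
    = 75166.78799 + 71610.21567 + 68221.92521 + 905491.00738 = 1120489.93625

$1120489.94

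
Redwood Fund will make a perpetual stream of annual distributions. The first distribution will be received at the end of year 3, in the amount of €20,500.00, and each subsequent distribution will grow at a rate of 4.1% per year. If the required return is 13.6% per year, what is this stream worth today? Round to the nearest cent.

Value at end of year 2: C₁ / (r − g) = €20,500.00 / (0.136 − 0.041) = €215,789.4737
Discount to today: PV = €215,789.4737 / (1 + 0.136)^2 = €215,789.4737 / 1.290496 = €167,214.37

€167214.37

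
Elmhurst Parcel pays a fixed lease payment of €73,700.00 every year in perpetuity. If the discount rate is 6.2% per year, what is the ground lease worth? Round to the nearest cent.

€1188709.68

Level perpetuity: PV = C / r = €73,700.00 / 0.062 = €1,188,709.68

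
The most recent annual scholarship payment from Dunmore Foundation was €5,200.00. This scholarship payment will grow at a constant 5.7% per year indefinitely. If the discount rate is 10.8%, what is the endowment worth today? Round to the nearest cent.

€107772.55

D₁ = D₀ × (1 + g) = €5,200.00 × 1.057 = €5,496.4000
Growing perpetuity: P = D₁ / (r − g) = €5,496.4000 / (0.108 − 0.057) = €107,772.55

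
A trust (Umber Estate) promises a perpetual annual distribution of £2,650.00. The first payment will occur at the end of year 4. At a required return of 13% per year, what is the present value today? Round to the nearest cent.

£14127.56

Value at end of year 3: C / r = £2,650.00 / 0.13 = £20,384.6154
Discount to today: PV = £20,384.6154 / (1 + 0.13)^3 = £20,384.6154 / 1.442897 = £14,127.56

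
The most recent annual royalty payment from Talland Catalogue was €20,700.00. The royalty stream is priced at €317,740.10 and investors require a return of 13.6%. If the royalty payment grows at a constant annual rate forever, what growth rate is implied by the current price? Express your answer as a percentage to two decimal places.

6.65%

P = D₀(1+g)/(r−g) ⇒ P(r−g) = D₀(1+g) ⇒ g(P+D₀) = P·r − D₀
g = (P·r − D₀)/(P + D₀) = (€317,740.10×0.136 − €20,700.00) / (€317,740.10 + €20,700.00) = 0.066519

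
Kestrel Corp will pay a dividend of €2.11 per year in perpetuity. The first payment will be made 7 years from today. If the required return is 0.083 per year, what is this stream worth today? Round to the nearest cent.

€15.76

Value at end of year 6: C / r = €2.11 / 0.083 = €25.4217
Discount to today: PV = €25.4217 / (1 + 0.083)^6 = €25.4217 / 1.613507 = €15.76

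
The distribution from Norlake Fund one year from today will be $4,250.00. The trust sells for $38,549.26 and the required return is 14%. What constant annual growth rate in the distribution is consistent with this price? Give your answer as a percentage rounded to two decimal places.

2.98%

P = D₁/(r−g) ⇒ g = r − D₁/P = 0.14 − $4,250.00/$38,549.26 = 0.029751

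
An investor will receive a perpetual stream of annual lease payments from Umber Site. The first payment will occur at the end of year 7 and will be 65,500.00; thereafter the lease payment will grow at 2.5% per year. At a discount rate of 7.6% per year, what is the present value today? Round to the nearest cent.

Value at end of year 6: C₁ / (r − g) = 65,500.00 / (0.076 − 0.025) = 1,284,313.7255
Discount to today: PV = 1,284,313.7255 / (1 + 0.076)^6 = 1,284,313.7255 / 1.551935 = 827,556.20

827556.20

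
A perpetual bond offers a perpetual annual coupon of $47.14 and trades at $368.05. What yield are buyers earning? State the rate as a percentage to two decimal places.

P = C/r ⇒ r = C/P = $47.14/$368.05 = 0.128080

12.81%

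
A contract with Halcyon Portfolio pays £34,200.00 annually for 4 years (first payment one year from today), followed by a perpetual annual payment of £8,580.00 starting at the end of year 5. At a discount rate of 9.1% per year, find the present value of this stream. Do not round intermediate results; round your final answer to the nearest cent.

£177105.48

PV of 4-year annuity: £34,200.00 × [1 − (1+0.091)^−4] / 0.091 = 110555.65764
Perpetuity value at year 4: £8,580.00 / 0.091 = 94285.71429
PV of perpetuity: 94285.71429 / (1+0.091)^4 = 66549.82123
Total PV = 110555.65764 + 66549.82123 = 177105.47887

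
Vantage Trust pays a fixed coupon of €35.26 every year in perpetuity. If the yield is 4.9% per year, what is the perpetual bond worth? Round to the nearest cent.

€719.59

Level perpetuity: PV = C / r = €35.26 / 0.049 = €719.59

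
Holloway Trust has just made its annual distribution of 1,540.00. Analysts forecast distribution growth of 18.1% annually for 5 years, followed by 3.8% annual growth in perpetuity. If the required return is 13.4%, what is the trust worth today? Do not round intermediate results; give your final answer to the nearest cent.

29112.03

D_1 = 1818.74000
D_2 = 2147.93194
D_3 = 2536.70762
D_4 = 2995.85170
D_5 = 3538.10086
Terminal value at year 5: TV = D_5×(1+g_2)/(r−g_2) = 3672.54869/0.096 = 38255.71553
P_0 = D_1/(1+r)^1 + D_2/(1+r)^2 + D_3/(1+r)^3 + D_4/(1+r)^4 + D_5/(1+r)^5 + TV/(1+r)^5
    = 1603.82716 + 1670.29971 + 1739.52730 + 1811.62412 + 1886.70907 + 20400.04177 = 29112.02913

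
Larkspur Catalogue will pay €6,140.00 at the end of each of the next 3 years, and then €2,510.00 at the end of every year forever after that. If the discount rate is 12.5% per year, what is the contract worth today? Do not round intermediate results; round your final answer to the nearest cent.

€28724.28

PV of 3-year annuity: €6,140.00 × [1 − (1+0.125)^−3] / 0.125 = 14621.45405
Perpetuity value at year 3: €2,510.00 / 0.125 = 20080.00000
PV of perpetuity: 20080.00000 / (1+0.125)^3 = 14102.82579
Total PV = 14621.45405 + 14102.82579 = 28724.27984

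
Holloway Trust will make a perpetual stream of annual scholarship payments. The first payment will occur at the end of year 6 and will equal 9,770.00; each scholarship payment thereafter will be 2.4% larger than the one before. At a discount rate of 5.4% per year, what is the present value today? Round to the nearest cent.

Value at end of year 5: C₁ / (r − g) = 9,770.00 / (0.054 − 0.024) = 325,666.6667
Discount to today: PV = 325,666.6667 / (1 + 0.054)^5 = 325,666.6667 / 1.300778 = 250,363.06

250363.06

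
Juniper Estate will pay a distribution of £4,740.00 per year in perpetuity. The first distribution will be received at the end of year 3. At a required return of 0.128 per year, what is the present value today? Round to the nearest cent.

Value at end of year 2: C / r = £4,740.00 / 0.128 = £37,031.2500
Discount to today: PV = £37,031.2500 / (1 + 0.128)^2 = £37,031.2500 / 1.272384 = £29,103.83

£29103.83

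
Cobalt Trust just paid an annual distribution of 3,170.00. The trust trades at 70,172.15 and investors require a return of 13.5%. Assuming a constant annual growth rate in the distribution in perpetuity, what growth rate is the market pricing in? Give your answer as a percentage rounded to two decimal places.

P = D₀(1+g)/(r−g) ⇒ P(r−g) = D₀(1+g) ⇒ g(P+D₀) = P·r − D₀
g = (P·r − D₀)/(P + D₀) = (70,172.15×0.135 − 3,170.00) / (70,172.15 + 3,170.00) = 0.085943

8.59%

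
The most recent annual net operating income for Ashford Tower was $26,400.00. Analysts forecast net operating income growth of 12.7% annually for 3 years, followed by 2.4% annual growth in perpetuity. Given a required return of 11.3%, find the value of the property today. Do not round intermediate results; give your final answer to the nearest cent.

D_1 = 29752.80000
D_2 = 33531.40560
D_3 = 37789.89411
Terminal value at year 3: TV = D_3×(1+g_2)/(r−g_2) = 38696.85157/0.089 = 434796.08505
P_0 = D_1/(1+r)^1 + D_2/(1+r)^2 + D_3/(1+r)^3 + TV/(1+r)^3
    = 26732.07547 + 27068.32799 + 27408.81011 + 315355.29830 = 396564.51188

$396564.51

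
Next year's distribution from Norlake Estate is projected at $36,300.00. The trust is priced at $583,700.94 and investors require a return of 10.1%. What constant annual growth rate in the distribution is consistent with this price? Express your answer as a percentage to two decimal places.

P = D₁/(r−g) ⇒ g = r − D₁/P = 0.101 − $36,300.00/$583,700.94 = 0.038811

3.88%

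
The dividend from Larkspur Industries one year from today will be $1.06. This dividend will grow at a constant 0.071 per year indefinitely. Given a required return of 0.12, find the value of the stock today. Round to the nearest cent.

$21.63

Growing perpetuity: P = D₁ / (r − g) = $1.0600 / (0.12 − 0.071) = $21.63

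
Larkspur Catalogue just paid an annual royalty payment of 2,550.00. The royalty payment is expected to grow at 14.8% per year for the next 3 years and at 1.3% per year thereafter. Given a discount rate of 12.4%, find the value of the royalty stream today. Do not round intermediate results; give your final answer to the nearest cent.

32775.75

D_1 = 2927.40000
D_2 = 3360.65520
D_3 = 3858.03217
Terminal value at year 3: TV = D_3×(1+g_2)/(r−g_2) = 3908.18659/0.111 = 35208.88818
P_0 = D_1/(1+r)^1 + D_2/(1+r)^2 + D_3/(1+r)^3 + TV/(1+r)^3
    = 2604.44840 + 2660.05940 + 2716.85782 + 24794.38711 = 32775.75272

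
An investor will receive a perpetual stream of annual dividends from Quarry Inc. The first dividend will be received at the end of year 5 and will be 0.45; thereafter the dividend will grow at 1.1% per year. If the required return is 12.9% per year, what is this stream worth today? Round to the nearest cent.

2.35

Value at end of year 4: C₁ / (r − g) = 0.45 / (0.129 − 0.011) = 3.8136
Discount to today: PV = 3.8136 / (1 + 0.129)^4 = 3.8136 / 1.624710 = 2.35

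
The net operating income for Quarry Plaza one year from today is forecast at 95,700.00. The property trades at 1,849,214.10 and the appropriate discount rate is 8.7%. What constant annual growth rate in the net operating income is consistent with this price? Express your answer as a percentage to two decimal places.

P = D₁/(r−g) ⇒ g = r − D₁/P = 0.087 − 95,700.00/1,849,214.10 = 0.035248

3.52%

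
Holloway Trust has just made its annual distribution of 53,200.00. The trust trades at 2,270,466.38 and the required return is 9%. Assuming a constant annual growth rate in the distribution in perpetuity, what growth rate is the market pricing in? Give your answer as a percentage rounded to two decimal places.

6.50%

P = D₀(1+g)/(r−g) ⇒ P(r−g) = D₀(1+g) ⇒ g(P+D₀) = P·r − D₀
g = (P·r − D₀)/(P + D₀) = (2,270,466.38×0.09 − 53,200.00) / (2,270,466.38 + 53,200.00) = 0.065045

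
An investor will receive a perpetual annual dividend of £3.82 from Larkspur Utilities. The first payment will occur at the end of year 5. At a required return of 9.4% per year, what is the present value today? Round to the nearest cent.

Value at end of year 4: C / r = £3.82 / 0.094 = £40.6383
Discount to today: PV = £40.6383 / (1 + 0.094)^4 = £40.6383 / 1.432416 = £28.37

£28.37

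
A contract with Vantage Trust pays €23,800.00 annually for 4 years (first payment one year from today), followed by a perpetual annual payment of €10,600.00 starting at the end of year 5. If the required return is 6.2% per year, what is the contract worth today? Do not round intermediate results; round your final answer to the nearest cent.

PV of 4-year annuity: €23,800.00 × [1 − (1+0.062)^−4] / 0.062 = 82093.22859
Perpetuity value at year 4: €10,600.00 / 0.062 = 170967.74194
PV of perpetuity: 170967.74194 / (1+0.062)^4 = 134405.21155
Total PV = 82093.22859 + 134405.21155 = 216498.44015

€216498.44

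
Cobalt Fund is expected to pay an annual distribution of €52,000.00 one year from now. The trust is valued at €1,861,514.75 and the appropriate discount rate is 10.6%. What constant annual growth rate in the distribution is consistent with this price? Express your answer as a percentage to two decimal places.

7.81%

P = D₁/(r−g) ⇒ g = r − D₁/P = 0.106 − €52,000.00/€1,861,514.75 = 0.078066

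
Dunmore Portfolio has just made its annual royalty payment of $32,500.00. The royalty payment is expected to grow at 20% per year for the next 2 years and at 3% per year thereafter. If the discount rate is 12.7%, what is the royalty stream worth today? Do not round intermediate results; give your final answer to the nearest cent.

D_1 = 39000.00000
D_2 = 46800.00000
Terminal value at year 2: TV = D_2×(1+g_2)/(r−g_2) = 48204.00000/0.097 = 496948.45361
P_0 = D_1/(1+r)^1 + D_2/(1+r)^2 + TV/(1+r)^2
    = 34605.14641 + 36846.65101 + 391258.25299 = 462710.05040

$462710.05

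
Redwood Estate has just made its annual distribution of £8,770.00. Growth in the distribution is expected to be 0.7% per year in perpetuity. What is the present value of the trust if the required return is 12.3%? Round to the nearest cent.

D₁ = D₀ × (1 + g) = £8,770.00 × 1.007 = £8,831.3900
Growing perpetuity: P = D₁ / (r − g) = £8,831.3900 / (0.123 − 0.007) = £76,132.67

£76132.67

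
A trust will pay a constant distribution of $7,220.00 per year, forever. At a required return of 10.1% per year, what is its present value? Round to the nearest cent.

Level perpetuity: PV = C / r = $7,220.00 / 0.101 = $71,485.15

$71485.15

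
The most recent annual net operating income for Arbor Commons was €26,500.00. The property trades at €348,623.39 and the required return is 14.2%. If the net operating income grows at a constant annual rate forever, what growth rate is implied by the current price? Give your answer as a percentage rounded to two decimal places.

6.13%

P = D₀(1+g)/(r−g) ⇒ P(r−g) = D₀(1+g) ⇒ g(P+D₀) = P·r − D₀
g = (P·r − D₀)/(P + D₀) = (€348,623.39×0.142 − €26,500.00) / (€348,623.39 + €26,500.00) = 0.061325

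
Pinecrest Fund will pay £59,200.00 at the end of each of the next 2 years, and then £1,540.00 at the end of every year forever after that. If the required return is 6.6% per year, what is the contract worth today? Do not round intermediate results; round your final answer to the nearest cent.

PV of 2-year annuity: £59,200.00 × [1 − (1+0.066)^−2] / 0.066 = 107631.05928
Perpetuity value at year 2: £1,540.00 / 0.066 = 23333.33333
PV of perpetuity: 23333.33333 / (1+0.066)^2 = 20533.47132
Total PV = 107631.05928 + 20533.47132 = 128164.53060

£128164.53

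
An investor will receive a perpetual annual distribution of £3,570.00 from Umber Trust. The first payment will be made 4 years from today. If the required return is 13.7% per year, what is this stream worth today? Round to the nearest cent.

Value at end of year 3: C / r = £3,570.00 / 0.137 = £26,058.3942
Discount to today: PV = £26,058.3942 / (1 + 0.137)^3 = £26,058.3942 / 1.469878 = £17,728.27

£17728.27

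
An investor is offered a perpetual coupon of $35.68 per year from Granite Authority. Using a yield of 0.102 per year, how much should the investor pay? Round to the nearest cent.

$349.80

Level perpetuity: PV = C / r = $35.68 / 0.102 = $349.80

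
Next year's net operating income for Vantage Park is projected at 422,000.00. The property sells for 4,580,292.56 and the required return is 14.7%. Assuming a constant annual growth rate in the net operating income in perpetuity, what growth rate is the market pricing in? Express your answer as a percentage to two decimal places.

P = D₁/(r−g) ⇒ g = r − D₁/P = 0.147 − 422,000.00/4,580,292.56 = 0.054866

5.49%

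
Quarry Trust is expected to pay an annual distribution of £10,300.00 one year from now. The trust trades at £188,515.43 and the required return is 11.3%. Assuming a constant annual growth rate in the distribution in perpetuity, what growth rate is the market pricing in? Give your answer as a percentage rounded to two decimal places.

5.84%

P = D₁/(r−g) ⇒ g = r − D₁/P = 0.113 − £10,300.00/£188,515.43 = 0.058363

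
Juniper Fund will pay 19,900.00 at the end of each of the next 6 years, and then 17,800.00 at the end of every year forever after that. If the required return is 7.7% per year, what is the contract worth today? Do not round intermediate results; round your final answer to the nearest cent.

240965.87

PV of 6-year annuity: 19,900.00 × [1 − (1+0.077)^−6] / 0.077 = 92838.58459
Perpetuity value at year 6: 17,800.00 / 0.077 = 231168.83117
PV of perpetuity: 231168.83117 / (1+0.077)^6 = 148127.28314
Total PV = 92838.58459 + 148127.28314 = 240965.86773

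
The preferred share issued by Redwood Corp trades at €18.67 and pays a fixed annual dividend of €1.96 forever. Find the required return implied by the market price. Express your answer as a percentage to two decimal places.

P = C/r ⇒ r = C/P = €1.96/€18.67 = 0.104981

10.50%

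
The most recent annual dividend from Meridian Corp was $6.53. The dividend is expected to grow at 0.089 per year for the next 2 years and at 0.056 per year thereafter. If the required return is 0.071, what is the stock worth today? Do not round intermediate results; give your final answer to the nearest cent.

D_1 = 7.11117
D_2 = 7.74406
Terminal value at year 2: TV = D_2×(1+g_2)/(r−g_2) = 8.17773/0.015 = 545.18211
P_0 = D_1/(1+r)^1 + D_2/(1+r)^2 + TV/(1+r)^2
    = 6.63975 + 6.75134 + 475.29436 = 488.68545

$488.69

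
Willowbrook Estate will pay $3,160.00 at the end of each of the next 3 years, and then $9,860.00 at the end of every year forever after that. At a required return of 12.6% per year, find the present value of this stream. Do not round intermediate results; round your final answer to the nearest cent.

$62326.18

PV of 3-year annuity: $3,160.00 × [1 − (1+0.126)^−3] / 0.126 = 7512.21280
Perpetuity value at year 3: $9,860.00 / 0.126 = 78253.96825
PV of perpetuity: 78253.96825 / (1+0.126)^3 = 54813.96249
Total PV = 7512.21280 + 54813.96249 = 62326.17529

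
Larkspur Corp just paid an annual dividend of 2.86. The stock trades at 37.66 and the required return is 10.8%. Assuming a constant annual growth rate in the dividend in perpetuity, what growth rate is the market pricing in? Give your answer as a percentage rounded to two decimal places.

P = D₀(1+g)/(r−g) ⇒ P(r−g) = D₀(1+g) ⇒ g(P+D₀) = P·r − D₀
g = (P·r − D₀)/(P + D₀) = (37.66×0.108 − 2.86) / (37.66 + 2.86) = 0.029795

2.98%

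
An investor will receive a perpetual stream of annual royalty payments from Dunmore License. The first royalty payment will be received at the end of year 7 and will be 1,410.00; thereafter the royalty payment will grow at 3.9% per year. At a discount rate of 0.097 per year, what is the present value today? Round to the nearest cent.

Value at end of year 6: C₁ / (r − g) = 1,410.00 / (0.097 − 0.039) = 24,310.3448
Discount to today: PV = 24,310.3448 / (1 + 0.097)^6 = 24,310.3448 / 1.742769 = 13,949.27

13949.27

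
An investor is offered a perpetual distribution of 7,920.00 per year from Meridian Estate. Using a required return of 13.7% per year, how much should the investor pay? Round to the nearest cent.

Level perpetuity: PV = C / r = 7,920.00 / 0.137 = 57,810.22

57810.22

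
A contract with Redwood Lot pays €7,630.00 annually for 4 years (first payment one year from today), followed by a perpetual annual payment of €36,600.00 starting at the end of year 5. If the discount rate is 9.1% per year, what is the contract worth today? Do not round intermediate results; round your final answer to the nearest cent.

€308548.76

PV of 4-year annuity: €7,630.00 × [1 − (1+0.091)^−4] / 0.091 = 24664.90257
Perpetuity value at year 4: €36,600.00 / 0.091 = 402197.80220
PV of perpetuity: 402197.80220 / (1+0.091)^4 = 283883.85279
Total PV = 24664.90257 + 283883.85279 = 308548.75536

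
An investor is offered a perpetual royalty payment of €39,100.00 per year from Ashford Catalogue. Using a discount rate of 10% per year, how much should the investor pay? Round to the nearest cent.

€391000.00

Level perpetuity: PV = C / r = €39,100.00 / 0.1 = €391,000.00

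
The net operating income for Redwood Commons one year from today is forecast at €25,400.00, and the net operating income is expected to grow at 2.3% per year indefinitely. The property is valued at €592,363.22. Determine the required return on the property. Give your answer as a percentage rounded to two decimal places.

P = D₁/(r − g) ⇒ r = D₁/P + g = €25,400.0000/€592,363.22 + 0.023 = 0.042879 + 0.023 = 0.065879

6.59%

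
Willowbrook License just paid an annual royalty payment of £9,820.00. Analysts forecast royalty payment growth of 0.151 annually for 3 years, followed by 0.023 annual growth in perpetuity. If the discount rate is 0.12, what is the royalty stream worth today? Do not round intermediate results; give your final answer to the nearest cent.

£143526.55

D_1 = 11302.82000
D_2 = 13009.54582
D_3 = 14973.98724
Terminal value at year 3: TV = D_3×(1+g_2)/(r−g_2) = 15318.38895/0.097 = 157921.53552
P_0 = D_1/(1+r)^1 + D_2/(1+r)^2 + D_3/(1+r)^3 + TV/(1+r)^3
    = 10091.80357 + 10371.13028 + 10658.18835 + 112405.42969 = 143526.55188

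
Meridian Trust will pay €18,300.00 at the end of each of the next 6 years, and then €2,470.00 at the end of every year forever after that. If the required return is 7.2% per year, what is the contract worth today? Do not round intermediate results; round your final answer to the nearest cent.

PV of 6-year annuity: €18,300.00 × [1 − (1+0.072)^−6] / 0.072 = 86691.70727
Perpetuity value at year 6: €2,470.00 / 0.072 = 34305.55556
PV of perpetuity: 34305.55556 / (1+0.072)^6 = 22604.54370
Total PV = 86691.70727 + 22604.54370 = 109296.25097

€109296.25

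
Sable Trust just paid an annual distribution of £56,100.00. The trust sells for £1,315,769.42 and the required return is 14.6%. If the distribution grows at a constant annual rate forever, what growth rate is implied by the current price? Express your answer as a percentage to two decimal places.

P = D₀(1+g)/(r−g) ⇒ P(r−g) = D₀(1+g) ⇒ g(P+D₀) = P·r − D₀
g = (P·r − D₀)/(P + D₀) = (£1,315,769.42×0.146 − £56,100.00) / (£1,315,769.42 + £56,100.00) = 0.099137

9.91%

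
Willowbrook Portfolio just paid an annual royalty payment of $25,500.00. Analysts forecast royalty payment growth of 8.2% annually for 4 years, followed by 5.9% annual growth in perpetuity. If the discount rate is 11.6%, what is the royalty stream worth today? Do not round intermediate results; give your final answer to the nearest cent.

$513078.09

D_1 = 27591.00000
D_2 = 29853.46200
D_3 = 32301.44588
D_4 = 34950.16445
Terminal value at year 4: TV = D_4×(1+g_2)/(r−g_2) = 37012.22415/0.057 = 649337.26577
P_0 = D_1/(1+r)^1 + D_2/(1+r)^2 + D_3/(1+r)^3 + D_4/(1+r)^4 + TV/(1+r)^4
    = 24723.11828 + 23969.90500 + 23239.63908 + 22531.62140 + 418613.80808 = 513078.09183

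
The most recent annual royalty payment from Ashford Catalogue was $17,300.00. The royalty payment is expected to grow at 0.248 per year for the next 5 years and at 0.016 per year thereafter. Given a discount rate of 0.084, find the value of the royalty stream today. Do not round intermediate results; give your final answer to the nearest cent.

D_1 = 21590.40000
D_2 = 26944.81920
D_3 = 33627.13436
D_4 = 41966.66368
D_5 = 52374.39628
Terminal value at year 5: TV = D_5×(1+g_2)/(r−g_2) = 53212.38662/0.068 = 782535.09731
P_0 = D_1/(1+r)^1 + D_2/(1+r)^2 + D_3/(1+r)^3 + D_4/(1+r)^4 + D_5/(1+r)^5 + TV/(1+r)^5
    = 19917.34317 + 22930.66816 + 26399.88363 + 30393.96197 + 34992.31046 + 522826.28567 = 657460.45306

$657460.45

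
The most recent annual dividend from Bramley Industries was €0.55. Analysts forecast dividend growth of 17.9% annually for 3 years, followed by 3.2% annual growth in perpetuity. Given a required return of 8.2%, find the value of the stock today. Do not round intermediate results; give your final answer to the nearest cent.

€16.65

D_1 = 0.64845
D_2 = 0.76452
D_3 = 0.90137
Terminal value at year 3: TV = D_3×(1+g_2)/(r−g_2) = 0.93022/0.05 = 18.60432
P_0 = D_1/(1+r)^1 + D_2/(1+r)^2 + D_3/(1+r)^3 + TV/(1+r)^3
    = 0.59931 + 0.65303 + 0.71158 + 14.68696 = 16.65088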